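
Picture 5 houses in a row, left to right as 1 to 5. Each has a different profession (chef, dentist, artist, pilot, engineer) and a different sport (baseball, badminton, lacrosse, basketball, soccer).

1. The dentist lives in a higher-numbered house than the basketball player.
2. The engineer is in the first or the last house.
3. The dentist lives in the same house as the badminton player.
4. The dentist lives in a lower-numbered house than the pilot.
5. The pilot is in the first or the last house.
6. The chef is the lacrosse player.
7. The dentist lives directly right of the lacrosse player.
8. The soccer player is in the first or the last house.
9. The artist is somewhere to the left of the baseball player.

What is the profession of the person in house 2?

artist

From clue 5, the pilot must be in house 5.
House 1's profession must be engineer (nothing else left).
The chef is narrowed to house 2 or 3; consider each.
Placing it in house 2 leads to a contradiction, so it's in house 3.
Clue 6 places the lacrosse player in house 3.
Clue 7: the dentist is in house 4.
House 2 profession: only artist fits.
The only sport still possible for house 2 is basketball.
House 1 sport: only soccer fits.
So house 4 gets badminton for sport.
The only sport still possible for house 5 is baseball.
So: house 1 = engineer/soccer, house 2 = artist/basketball, house 3 = chef/lacrosse, house 4 = dentist/badminton, house 5 = pilot/baseball.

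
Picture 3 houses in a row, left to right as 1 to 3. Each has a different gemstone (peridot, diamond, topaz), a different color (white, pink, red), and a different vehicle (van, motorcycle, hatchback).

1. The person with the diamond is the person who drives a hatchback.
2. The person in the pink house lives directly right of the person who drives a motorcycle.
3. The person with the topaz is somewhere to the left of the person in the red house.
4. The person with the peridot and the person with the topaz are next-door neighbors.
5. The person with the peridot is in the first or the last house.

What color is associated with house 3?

red

The only color still possible for house 1 is white.
Clue 4: the person with the topaz is in house 2.
The person in the red house is in house 3 (clue 3).
So house 2 gets pink for color.
The person who drives a motorcycle is in house 1 (clue 2).
That leaves van as the vehicle for house 2.
So house 3 gets hatchback for vehicle.
Clue 1 places the person with the diamond in house 3.
The only gemstone still possible for house 1 is peridot.
So: house 1 = peridot/white/motorcycle, house 2 = topaz/pink/van, house 3 = diamond/red/hatchback.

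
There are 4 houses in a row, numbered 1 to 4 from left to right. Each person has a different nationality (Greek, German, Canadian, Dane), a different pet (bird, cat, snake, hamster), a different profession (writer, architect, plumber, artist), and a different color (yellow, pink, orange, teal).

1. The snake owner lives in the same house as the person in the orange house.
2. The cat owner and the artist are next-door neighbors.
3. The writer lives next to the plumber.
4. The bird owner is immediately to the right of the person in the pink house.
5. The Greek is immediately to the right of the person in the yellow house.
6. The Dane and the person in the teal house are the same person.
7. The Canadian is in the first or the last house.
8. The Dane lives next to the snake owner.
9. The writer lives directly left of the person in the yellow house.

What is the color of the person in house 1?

pink

The Canadian is narrowed to house 1 or 4; consider each.
Placing it in house 4 leads to a contradiction, so it's in house 1.
The Greek is narrowed to house 3 or 4; consider each.
Placing it in house 4 leads to a contradiction, so it's in house 3.
Clue 5: the person in the yellow house is in house 2.
From clue 9, the writer must be in house 1.
By clue 3, the plumber is in house 2.
From clue 6, the Dane must be in house 4.
The person in the teal house is in house 4 (clue 6).
By clue 8, the snake owner is in house 3.
House 2's nationality must be German (nothing else left).
From clue 1, the person in the orange house must be in house 3.
From clue 2, the artist must be in house 3.
House 1's pet must be hamster (nothing else left).
That leaves architect as the profession for house 4.
So house 1 gets pink for color.
Clue 4: the bird owner is in house 2.
The only pet still possible for house 4 is cat.
So: house 1 = Canadian/hamster/writer/pink, house 2 = German/bird/plumber/yellow, house 3 = Greek/snake/artist/orange, house 4 = Dane/cat/architect/teal.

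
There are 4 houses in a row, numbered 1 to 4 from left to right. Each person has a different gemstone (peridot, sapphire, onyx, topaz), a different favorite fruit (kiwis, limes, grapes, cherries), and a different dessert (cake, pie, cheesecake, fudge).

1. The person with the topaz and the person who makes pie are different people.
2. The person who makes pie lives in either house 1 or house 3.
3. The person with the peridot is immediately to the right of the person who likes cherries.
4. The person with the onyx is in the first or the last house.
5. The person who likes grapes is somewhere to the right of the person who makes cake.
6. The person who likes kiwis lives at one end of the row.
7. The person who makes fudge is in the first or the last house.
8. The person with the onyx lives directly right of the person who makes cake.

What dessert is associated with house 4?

fudge

Clue 8: the person with the onyx is in house 4.
Clue 8 places the person who makes cake in house 3.
That leaves pie as the dessert for house 1.
The only dessert still possible for house 2 is cheesecake.
So house 4 gets fudge for dessert.
From clue 5, the person who likes grapes must be in house 4.
So house 1 gets sapphire for gemstone.
House 3 favorite fruit: only limes fits.
That leaves kiwis as the favorite fruit for house 1.
House 2's favorite fruit must be cherries (nothing else left).
Clue 3 places the person with the peridot in house 3.
That leaves topaz as the gemstone for house 2.
So: house 1 = sapphire/kiwis/pie, house 2 = topaz/cherries/cheesecake, house 3 = peridot/limes/cake, house 4 = onyx/grapes/fudge.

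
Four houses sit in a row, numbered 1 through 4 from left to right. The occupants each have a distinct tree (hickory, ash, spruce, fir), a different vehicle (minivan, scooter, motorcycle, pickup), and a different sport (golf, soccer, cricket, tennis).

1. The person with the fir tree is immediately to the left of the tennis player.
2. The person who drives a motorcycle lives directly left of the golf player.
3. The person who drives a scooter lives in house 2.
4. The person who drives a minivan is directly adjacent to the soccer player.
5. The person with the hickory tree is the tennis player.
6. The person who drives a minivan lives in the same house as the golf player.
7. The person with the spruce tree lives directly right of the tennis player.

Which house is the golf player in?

Clue 3 places the person who drives a scooter in house 2.
Clue 6 places the person who drives a minivan in house 4.
Clue 6 places the golf player in house 4.
House 1's sport must be cricket (nothing else left).
The person who drives a motorcycle is in house 3 (clue 2).
Clue 4: the soccer player is in house 3.
House 1 vehicle: only pickup fits.
That leaves tennis as the sport for house 2.
Clue 1: the person with the fir tree is in house 1.
By clue 5, the person with the hickory tree is in house 2.
By clue 7, the person with the spruce tree is in house 3.
House 4's tree must be ash (nothing else left).
So: house 1 = fir/pickup/cricket, house 2 = hickory/scooter/tennis, house 3 = spruce/motorcycle/soccer, house 4 = ash/minivan/golf.

4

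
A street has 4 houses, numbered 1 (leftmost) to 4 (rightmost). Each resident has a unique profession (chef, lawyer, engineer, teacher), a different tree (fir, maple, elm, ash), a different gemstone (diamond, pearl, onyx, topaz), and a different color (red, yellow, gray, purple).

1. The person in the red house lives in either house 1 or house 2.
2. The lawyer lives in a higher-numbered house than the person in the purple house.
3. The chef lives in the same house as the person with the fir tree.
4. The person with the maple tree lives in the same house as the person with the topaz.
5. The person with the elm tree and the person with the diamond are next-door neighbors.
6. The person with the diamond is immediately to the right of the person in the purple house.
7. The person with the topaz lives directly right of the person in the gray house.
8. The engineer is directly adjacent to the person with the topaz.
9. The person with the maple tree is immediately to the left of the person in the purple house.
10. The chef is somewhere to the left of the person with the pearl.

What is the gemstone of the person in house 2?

topaz

House 1's gemstone must be onyx (nothing else left).
So house 4 gets yellow for color.
Clue 4 places the person with the maple tree in house 2.
The person with the topaz is in house 2 (clue 4).
Clue 7 places the person in the gray house in house 1.
The person in the purple house is in house 3 (clue 9).
House 2 color: only red fits.
Clue 2 places the lawyer in house 4.
The person with the diamond is in house 4 (clue 6).
So house 2 gets teacher for profession.
That leaves pearl as the gemstone for house 3.
Clue 5: the person with the elm tree is in house 3.
Clue 10: the chef is in house 1.
So house 3 gets engineer for profession.
The only tree still possible for house 4 is ash.
The only tree still possible for house 1 is fir.
So: house 1 = chef/fir/onyx/gray, house 2 = teacher/maple/topaz/red, house 3 = engineer/elm/pearl/purple, house 4 = lawyer/ash/diamond/yellow.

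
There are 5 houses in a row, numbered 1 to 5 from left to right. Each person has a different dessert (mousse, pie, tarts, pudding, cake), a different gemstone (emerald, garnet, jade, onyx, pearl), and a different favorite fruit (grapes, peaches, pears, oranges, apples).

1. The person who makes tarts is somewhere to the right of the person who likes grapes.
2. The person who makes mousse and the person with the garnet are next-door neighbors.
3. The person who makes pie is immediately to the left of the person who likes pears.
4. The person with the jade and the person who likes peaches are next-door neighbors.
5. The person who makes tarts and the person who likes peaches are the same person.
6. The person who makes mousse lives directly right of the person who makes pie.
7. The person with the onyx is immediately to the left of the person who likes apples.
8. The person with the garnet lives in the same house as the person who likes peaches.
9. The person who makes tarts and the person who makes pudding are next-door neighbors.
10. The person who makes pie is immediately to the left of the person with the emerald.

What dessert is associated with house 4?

tarts

The person who makes mousse is narrowed to house 2 or 3 or 4 or 5; consider each.
Placing it in house 2 and house 4 and house 5 leads to a contradiction, so it's in house 3.
Clue 6 places the person who makes pie in house 2.
The person with the emerald is in house 3 (clue 10).
By clue 3, the person who likes pears is in house 3.
By clue 5, the person who makes tarts is in house 4.
By clue 5, the person who likes peaches is in house 4.
Clue 8: the person with the garnet is in house 4.
From clue 9, the person who makes pudding must be in house 5.
The only dessert still possible for house 1 is cake.
Clue 4 places the person with the jade in house 5.
From clue 7, the person with the onyx must be in house 1.
By clue 7, the person who likes apples is in house 2.
The only gemstone still possible for house 2 is pearl.
That leaves oranges as the favorite fruit for house 5.
So house 1 gets grapes for favorite fruit.
So: house 1 = cake/onyx/grapes, house 2 = pie/pearl/apples, house 3 = mousse/emerald/pears, house 4 = tarts/garnet/peaches, house 5 = pudding/jade/oranges.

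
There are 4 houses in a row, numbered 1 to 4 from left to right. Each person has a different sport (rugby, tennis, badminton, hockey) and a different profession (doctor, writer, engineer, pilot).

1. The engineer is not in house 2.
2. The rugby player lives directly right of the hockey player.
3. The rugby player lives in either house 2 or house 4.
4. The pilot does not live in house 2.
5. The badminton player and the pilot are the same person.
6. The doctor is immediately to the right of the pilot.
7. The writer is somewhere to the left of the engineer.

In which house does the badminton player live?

The badminton player is narrowed to house 1 or 3; consider each.
Placing it in house 3 leads to a contradiction, so it's in house 1.
The pilot is in house 1 (clue 5).
The doctor is in house 2 (clue 6).
That leaves hockey as the sport for house 3.
House 4 profession: only engineer fits.
The rugby player is in house 4 (clue 2).
So house 2 gets tennis for sport.
The only profession still possible for house 3 is writer.
So: house 1 = badminton/pilot, house 2 = tennis/doctor, house 3 = hockey/writer, house 4 = rugby/engineer.

1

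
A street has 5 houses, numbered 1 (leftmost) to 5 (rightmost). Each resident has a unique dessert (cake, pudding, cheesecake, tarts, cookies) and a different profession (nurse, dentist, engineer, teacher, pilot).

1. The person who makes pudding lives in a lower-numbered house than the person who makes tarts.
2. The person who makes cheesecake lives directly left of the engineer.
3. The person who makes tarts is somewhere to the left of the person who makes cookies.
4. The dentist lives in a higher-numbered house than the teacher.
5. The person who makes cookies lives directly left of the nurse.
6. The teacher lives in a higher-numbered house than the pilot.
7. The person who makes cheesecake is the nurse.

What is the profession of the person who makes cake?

engineer

The person who makes cheesecake is in house 4 (clue 7).
Clue 7 places the nurse in house 4.
That leaves cookies as the dessert for house 3.
House 5's dessert must be cake (nothing else left).
So house 1 gets pilot for profession.
Clue 1 places the person who makes pudding in house 1.
Clue 2: the engineer is in house 5.
That leaves tarts as the dessert for house 2.
House 2's profession must be teacher (nothing else left).
House 3 profession: only dentist fits.
So: house 1 = pudding/pilot, house 2 = tarts/teacher, house 3 = cookies/dentist, house 4 = cheesecake/nurse, house 5 = cake/engineer.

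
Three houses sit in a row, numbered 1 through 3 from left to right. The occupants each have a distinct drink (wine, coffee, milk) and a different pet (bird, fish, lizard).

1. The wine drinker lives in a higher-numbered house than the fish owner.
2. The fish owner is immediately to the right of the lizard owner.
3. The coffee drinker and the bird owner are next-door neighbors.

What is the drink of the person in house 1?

The fish owner is in house 2 (clue 2).
The lizard owner is in house 1 (clue 2).
The only pet still possible for house 3 is bird.
By clue 1, the wine drinker is in house 3.
Clue 3: the coffee drinker is in house 2.
That leaves milk as the drink for house 1.
So: house 1 = milk/lizard, house 2 = coffee/fish, house 3 = wine/bird.

milk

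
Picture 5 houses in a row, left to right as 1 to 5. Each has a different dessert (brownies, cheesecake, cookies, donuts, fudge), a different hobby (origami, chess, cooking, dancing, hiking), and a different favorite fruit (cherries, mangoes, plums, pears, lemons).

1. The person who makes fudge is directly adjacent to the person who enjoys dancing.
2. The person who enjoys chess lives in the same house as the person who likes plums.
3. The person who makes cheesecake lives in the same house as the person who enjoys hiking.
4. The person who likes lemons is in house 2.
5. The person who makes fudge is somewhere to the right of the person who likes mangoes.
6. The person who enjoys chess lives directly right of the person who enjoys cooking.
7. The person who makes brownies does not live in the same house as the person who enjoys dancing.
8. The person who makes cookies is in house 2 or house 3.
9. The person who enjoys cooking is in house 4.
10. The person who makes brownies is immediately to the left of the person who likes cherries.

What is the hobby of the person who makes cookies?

From clue 4, the person who likes lemons must be in house 2.
Clue 9 places the person who enjoys cooking in house 4.
From clue 6, the person who enjoys chess must be in house 5.
From clue 2, the person who likes plums must be in house 5.
That leaves donuts as the dessert for house 5.
The only dessert still possible for house 1 is cheesecake.
So house 4 gets fudge for dessert.
The person who enjoys dancing is in house 3 (clue 1).
By clue 3, the person who enjoys hiking is in house 1.
Clue 7: the person who makes brownies is in house 2.
From clue 10, the person who likes cherries must be in house 3.
House 3 dessert: only cookies fits.
House 2's hobby must be origami (nothing else left).
House 1's favorite fruit must be mangoes (nothing else left).
That leaves pears as the favorite fruit for house 4.
So: house 1 = cheesecake/hiking/mangoes, house 2 = brownies/origami/lemons, house 3 = cookies/dancing/cherries, house 4 = fudge/cooking/pears, house 5 = donuts/chess/plums.

dancing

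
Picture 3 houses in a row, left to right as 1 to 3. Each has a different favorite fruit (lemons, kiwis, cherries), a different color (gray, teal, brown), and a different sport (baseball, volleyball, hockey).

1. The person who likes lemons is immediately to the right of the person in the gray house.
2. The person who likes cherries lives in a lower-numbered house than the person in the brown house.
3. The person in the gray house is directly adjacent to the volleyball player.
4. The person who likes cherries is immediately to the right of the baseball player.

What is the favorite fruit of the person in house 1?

The person who likes cherries is in house 2 (clue 4).
The baseball player is in house 1 (clue 4).
The only favorite fruit still possible for house 1 is kiwis.
House 3 favorite fruit: only lemons fits.
By clue 1, the person in the gray house is in house 2.
Clue 2: the person in the brown house is in house 3.
Clue 3 places the volleyball player in house 3.
House 1 color: only teal fits.
The only sport still possible for house 2 is hockey.
So: house 1 = kiwis/teal/baseball, house 2 = cherries/gray/hockey, house 3 = lemons/brown/volleyball.

kiwis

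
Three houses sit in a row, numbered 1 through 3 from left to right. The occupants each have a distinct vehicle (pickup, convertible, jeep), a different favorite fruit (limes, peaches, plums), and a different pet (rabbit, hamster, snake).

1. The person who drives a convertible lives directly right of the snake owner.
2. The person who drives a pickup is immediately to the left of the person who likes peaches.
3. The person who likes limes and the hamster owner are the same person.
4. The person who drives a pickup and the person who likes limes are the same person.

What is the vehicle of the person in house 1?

House 3's pet must be rabbit (nothing else left).
The person who drives a convertible is narrowed to house 2 or 3; consider each.
Placing it in house 2 leads to a contradiction, so it's in house 3.
Clue 1: the snake owner is in house 2.
So house 1 gets hamster for pet.
From clue 3, the person who likes limes must be in house 1.
By clue 4, the person who drives a pickup is in house 1.
The only vehicle still possible for house 2 is jeep.
Clue 2: the person who likes peaches is in house 2.
The only favorite fruit still possible for house 3 is plums.
So: house 1 = pickup/limes/hamster, house 2 = jeep/peaches/snake, house 3 = convertible/plums/rabbit.

pickup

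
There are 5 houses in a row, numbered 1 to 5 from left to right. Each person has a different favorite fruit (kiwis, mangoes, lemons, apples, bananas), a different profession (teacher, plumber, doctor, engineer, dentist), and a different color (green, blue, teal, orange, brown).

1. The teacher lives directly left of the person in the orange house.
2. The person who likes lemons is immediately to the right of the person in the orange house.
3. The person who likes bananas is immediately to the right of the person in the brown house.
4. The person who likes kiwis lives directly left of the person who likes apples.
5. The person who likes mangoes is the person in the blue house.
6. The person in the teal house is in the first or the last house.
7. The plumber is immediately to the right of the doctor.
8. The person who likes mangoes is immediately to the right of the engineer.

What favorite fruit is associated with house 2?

House 1 favorite fruit: only kiwis fits.
By clue 4, the person who likes apples is in house 2.
The person in the teal house is narrowed to house 1 or 5; consider each.
Placing it in house 5 leads to a contradiction, so it's in house 1.
The person who likes bananas is narrowed to house 3 or 4 or 5; consider each.
Placing it in house 3 and house 5 leads to a contradiction, so it's in house 4.
Clue 3: the person in the brown house is in house 3.
Clue 5 places the person who likes mangoes in house 5.
The person in the blue house is in house 5 (clue 5).
From clue 8, the engineer must be in house 4.
The only favorite fruit still possible for house 3 is lemons.
By clue 2, the person in the orange house is in house 2.
So house 5 gets dentist for profession.
That leaves green as the color for house 4.
Clue 1: the teacher is in house 1.
House 2's profession must be doctor (nothing else left).
So house 3 gets plumber for profession.
So: house 1 = kiwis/teacher/teal, house 2 = apples/doctor/orange, house 3 = lemons/plumber/brown, house 4 = bananas/engineer/green, house 5 = mangoes/dentist/blue.

apples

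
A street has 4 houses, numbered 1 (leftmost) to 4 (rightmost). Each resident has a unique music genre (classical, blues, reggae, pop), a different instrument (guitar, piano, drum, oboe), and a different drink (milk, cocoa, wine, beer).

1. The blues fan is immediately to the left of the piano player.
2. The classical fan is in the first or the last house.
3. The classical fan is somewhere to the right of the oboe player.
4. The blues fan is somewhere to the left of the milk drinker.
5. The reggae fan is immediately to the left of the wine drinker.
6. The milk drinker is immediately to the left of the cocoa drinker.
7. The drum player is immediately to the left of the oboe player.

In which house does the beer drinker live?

By clue 3, the classical fan is in house 4.
So house 1 gets beer for drink.
House 4 instrument: only guitar fits.
House 1 instrument: only drum fits.
From clue 7, the oboe player must be in house 2.
So house 3 gets piano for instrument.
The blues fan is in house 2 (clue 1).
From clue 4, the milk drinker must be in house 3.
From clue 6, the cocoa drinker must be in house 4.
So house 2 gets wine for drink.
From clue 5, the reggae fan must be in house 1.
House 3's music genre must be pop (nothing else left).
So: house 1 = reggae/drum/beer, house 2 = blues/oboe/wine, house 3 = pop/piano/milk, house 4 = classical/guitar/cocoa.

1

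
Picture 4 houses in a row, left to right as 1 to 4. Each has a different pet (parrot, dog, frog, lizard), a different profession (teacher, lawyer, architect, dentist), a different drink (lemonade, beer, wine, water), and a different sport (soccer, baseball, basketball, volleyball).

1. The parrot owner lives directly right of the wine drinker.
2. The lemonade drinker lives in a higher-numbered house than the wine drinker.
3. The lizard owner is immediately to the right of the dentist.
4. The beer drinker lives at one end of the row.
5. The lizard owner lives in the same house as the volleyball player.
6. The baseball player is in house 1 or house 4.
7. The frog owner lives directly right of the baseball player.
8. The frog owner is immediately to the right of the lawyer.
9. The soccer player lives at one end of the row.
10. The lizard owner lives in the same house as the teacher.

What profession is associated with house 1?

Clue 7: the frog owner is in house 2.
Clue 7: the baseball player is in house 1.
Clue 8: the lawyer is in house 1.
So house 1 gets dog for pet.
House 2 sport: only basketball fits.
House 3's sport must be volleyball (nothing else left).
That leaves soccer as the sport for house 4.
Clue 5 places the lizard owner in house 3.
Clue 10: the teacher is in house 3.
So house 4 gets parrot for pet.
That leaves dentist as the profession for house 2.
House 4 profession: only architect fits.
The wine drinker is in house 3 (clue 1).
The lemonade drinker is in house 4 (clue 2).
House 1 drink: only beer fits.
House 2 drink: only water fits.
So: house 1 = dog/lawyer/beer/baseball, house 2 = frog/dentist/water/basketball, house 3 = lizard/teacher/wine/volleyball, house 4 = parrot/architect/lemonade/soccer.

lawyer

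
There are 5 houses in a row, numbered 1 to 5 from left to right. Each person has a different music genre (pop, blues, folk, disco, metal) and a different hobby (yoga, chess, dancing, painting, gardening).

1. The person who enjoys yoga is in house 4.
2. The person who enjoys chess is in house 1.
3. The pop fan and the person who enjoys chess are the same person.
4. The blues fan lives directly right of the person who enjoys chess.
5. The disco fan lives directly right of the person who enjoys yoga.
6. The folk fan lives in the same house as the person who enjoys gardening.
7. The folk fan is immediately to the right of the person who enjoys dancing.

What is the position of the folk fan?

3

By clue 1, the person who enjoys yoga is in house 4.
The person who enjoys chess is in house 1 (clue 2).
The pop fan is in house 1 (clue 3).
Clue 4 places the blues fan in house 2.
From clue 5, the disco fan must be in house 5.
From clue 6, the folk fan must be in house 3.
From clue 6, the person who enjoys gardening must be in house 3.
By clue 7, the person who enjoys dancing is in house 2.
So house 4 gets metal for music genre.
House 5 hobby: only painting fits.
So: house 1 = pop/chess, house 2 = blues/dancing, house 3 = folk/gardening, house 4 = metal/yoga, house 5 = disco/painting.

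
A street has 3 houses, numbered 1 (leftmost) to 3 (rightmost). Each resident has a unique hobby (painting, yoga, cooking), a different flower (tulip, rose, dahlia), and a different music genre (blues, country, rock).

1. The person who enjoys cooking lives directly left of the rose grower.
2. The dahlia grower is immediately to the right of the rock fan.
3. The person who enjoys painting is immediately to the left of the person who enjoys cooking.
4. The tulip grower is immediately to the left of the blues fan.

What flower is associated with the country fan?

Clue 3 places the person who enjoys painting in house 1.
Clue 3 places the person who enjoys cooking in house 2.
House 3 hobby: only yoga fits.
The only flower still possible for house 1 is tulip.
Clue 1 places the rose grower in house 3.
From clue 4, the blues fan must be in house 2.
House 2's flower must be dahlia (nothing else left).
The only music genre still possible for house 1 is rock.
So house 3 gets country for music genre.
So: house 1 = painting/tulip/rock, house 2 = cooking/dahlia/blues, house 3 = yoga/rose/country.

rose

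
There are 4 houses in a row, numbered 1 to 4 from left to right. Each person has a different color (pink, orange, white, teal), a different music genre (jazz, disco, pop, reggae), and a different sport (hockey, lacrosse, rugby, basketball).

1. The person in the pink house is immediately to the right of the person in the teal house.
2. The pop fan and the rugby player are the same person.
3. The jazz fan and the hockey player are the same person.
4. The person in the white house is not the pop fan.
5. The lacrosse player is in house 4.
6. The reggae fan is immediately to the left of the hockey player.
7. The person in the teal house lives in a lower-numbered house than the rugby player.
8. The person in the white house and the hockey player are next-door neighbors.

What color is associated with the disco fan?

Clue 5: the lacrosse player is in house 4.
House 1's sport must be basketball (nothing else left).
The only music genre still possible for house 4 is disco.
So house 1 gets reggae for music genre.
Clue 6: the hockey player is in house 2.
House 4 color: only orange fits.
House 3 sport: only rugby fits.
The pop fan is in house 3 (clue 2).
Clue 3: the jazz fan is in house 2.
Clue 4 places the person in the white house in house 1.
House 2 color: only teal fits.
So house 3 gets pink for color.
So: house 1 = white/reggae/basketball, house 2 = teal/jazz/hockey, house 3 = pink/pop/rugby, house 4 = orange/disco/lacrosse.

orange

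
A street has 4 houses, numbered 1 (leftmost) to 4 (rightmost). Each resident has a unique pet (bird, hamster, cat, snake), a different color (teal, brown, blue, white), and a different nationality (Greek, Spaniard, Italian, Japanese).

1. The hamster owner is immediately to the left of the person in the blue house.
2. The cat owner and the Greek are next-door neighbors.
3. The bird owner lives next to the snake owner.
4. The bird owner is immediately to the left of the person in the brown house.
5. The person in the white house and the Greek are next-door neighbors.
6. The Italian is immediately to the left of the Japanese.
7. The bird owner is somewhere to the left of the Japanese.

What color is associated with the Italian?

The bird owner is narrowed to house 1 or 2 or 3; consider each.
Placing it in house 1 and house 2 leads to a contradiction, so it's in house 3.
By clue 4, the person in the brown house is in house 4.
Clue 7: the Japanese is in house 4.
By clue 6, the Italian is in house 3.
House 4 pet: only snake fits.
The cat owner is narrowed to house 1 or 2; consider each.
Placing it in house 2 leads to a contradiction, so it's in house 1.
Clue 2 places the Greek in house 2.
The only pet still possible for house 2 is hamster.
So house 1 gets Spaniard for nationality.
The person in the blue house is in house 3 (clue 1).
That leaves white as the color for house 1.
The only color still possible for house 2 is teal.
So: house 1 = cat/white/Spaniard, house 2 = hamster/teal/Greek, house 3 = bird/blue/Italian, house 4 = snake/brown/Japanese.

blue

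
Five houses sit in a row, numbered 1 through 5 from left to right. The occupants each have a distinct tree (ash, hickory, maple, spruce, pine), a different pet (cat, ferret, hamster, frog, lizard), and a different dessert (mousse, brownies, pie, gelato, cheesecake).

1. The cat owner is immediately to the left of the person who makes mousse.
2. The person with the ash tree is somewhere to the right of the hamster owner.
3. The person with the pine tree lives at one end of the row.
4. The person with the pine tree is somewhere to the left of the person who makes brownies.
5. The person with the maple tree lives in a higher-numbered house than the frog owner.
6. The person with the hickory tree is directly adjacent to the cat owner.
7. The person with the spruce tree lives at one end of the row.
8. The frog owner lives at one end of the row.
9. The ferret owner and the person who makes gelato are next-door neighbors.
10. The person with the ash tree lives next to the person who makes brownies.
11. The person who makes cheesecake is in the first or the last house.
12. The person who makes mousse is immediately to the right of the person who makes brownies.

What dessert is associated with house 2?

pie

By clue 4, the person with the pine tree is in house 1.
The frog owner is in house 1 (clue 8).
House 5's tree must be spruce (nothing else left).
The person with the ash tree is narrowed to house 3 or 4; consider each.
Placing it in house 3 leads to a contradiction, so it's in house 4.
From clue 10, the person who makes brownies must be in house 3.
By clue 12, the person who makes mousse is in house 4.
By clue 1, the cat owner is in house 3.
From clue 6, the person with the hickory tree must be in house 2.
So house 3 gets maple for tree.
So house 2 gets hamster for pet.
House 5 pet: only lizard fits.
The person who makes gelato is in house 5 (clue 9).
House 4's pet must be ferret (nothing else left).
House 1's dessert must be cheesecake (nothing else left).
House 2's dessert must be pie (nothing else left).
So: house 1 = pine/frog/cheesecake, house 2 = hickory/hamster/pie, house 3 = maple/cat/brownies, house 4 = ash/ferret/mousse, house 5 = spruce/lizard/gelato.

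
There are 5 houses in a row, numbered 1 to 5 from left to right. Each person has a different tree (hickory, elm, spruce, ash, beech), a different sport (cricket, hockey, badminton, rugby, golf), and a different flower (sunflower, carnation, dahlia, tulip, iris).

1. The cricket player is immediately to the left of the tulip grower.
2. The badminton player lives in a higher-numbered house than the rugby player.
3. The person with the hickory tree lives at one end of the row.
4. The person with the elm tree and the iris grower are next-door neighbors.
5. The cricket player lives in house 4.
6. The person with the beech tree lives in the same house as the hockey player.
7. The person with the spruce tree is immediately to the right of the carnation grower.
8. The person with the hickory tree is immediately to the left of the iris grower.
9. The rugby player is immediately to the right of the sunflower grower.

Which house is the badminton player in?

From clue 5, the cricket player must be in house 4.
By clue 8, the person with the hickory tree is in house 1.
By clue 8, the iris grower is in house 2.
The tulip grower is in house 5 (clue 1).
Clue 4 places the person with the elm tree in house 3.
From clue 9, the rugby player must be in house 2.
From clue 9, the sunflower grower must be in house 1.
House 1 sport: only golf fits.
Clue 6: the person with the beech tree is in house 5.
Clue 6: the hockey player is in house 5.
House 2's tree must be ash (nothing else left).
That leaves spruce as the tree for house 4.
House 3 sport: only badminton fits.
The carnation grower is in house 3 (clue 7).
That leaves dahlia as the flower for house 4.
So: house 1 = hickory/golf/sunflower, house 2 = ash/rugby/iris, house 3 = elm/badminton/carnation, house 4 = spruce/cricket/dahlia, house 5 = beech/hockey/tulip.

3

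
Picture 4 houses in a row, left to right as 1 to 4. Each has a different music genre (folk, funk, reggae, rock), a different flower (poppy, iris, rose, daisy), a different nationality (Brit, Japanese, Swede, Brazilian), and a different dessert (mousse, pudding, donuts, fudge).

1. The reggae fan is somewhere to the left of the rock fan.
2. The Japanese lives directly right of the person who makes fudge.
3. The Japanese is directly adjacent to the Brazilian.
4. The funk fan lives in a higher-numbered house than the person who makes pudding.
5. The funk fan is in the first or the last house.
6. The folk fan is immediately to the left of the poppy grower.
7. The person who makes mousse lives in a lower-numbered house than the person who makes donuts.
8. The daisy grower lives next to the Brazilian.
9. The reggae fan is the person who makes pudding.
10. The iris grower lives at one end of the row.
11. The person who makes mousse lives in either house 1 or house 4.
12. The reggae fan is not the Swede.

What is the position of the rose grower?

3

By clue 5, the funk fan is in house 4.
Clue 11 places the person who makes mousse in house 1.
So house 4 gets donuts for dessert.
Clue 9: the reggae fan is in house 2.
From clue 9, the person who makes pudding must be in house 2.
House 1's music genre must be folk (nothing else left).
House 3 music genre: only rock fits.
House 3's dessert must be fudge (nothing else left).
From clue 2, the Japanese must be in house 4.
Clue 3 places the Brazilian in house 3.
By clue 6, the poppy grower is in house 2.
The only flower still possible for house 3 is rose.
House 4's flower must be daisy (nothing else left).
House 2 nationality: only Brit fits.
House 1 flower: only iris fits.
House 1 nationality: only Swede fits.
So: house 1 = folk/iris/Swede/mousse, house 2 = reggae/poppy/Brit/pudding, house 3 = rock/rose/Brazilian/fudge, house 4 = funk/daisy/Japanese/donuts.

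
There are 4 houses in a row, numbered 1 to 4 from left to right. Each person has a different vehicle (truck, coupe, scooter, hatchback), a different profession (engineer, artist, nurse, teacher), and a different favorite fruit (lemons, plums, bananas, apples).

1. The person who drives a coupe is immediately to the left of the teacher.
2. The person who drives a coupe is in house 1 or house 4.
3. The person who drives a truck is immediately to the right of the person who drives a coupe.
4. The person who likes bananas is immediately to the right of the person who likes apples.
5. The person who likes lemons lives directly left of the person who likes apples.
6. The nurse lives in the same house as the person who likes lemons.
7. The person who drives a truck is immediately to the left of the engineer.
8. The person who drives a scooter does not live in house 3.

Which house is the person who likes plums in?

The person who drives a coupe is in house 1 (clue 2).
From clue 3, the person who drives a truck must be in house 2.
The engineer is in house 3 (clue 7).
House 3 vehicle: only hatchback fits.
The only vehicle still possible for house 4 is scooter.
Clue 1: the teacher is in house 2.
That leaves artist as the profession for house 4.
From clue 6, the person who likes lemons must be in house 1.
That leaves nurse as the profession for house 1.
By clue 5, the person who likes apples is in house 2.
Clue 4 places the person who likes bananas in house 3.
The only favorite fruit still possible for house 4 is plums.
So: house 1 = coupe/nurse/lemons, house 2 = truck/teacher/apples, house 3 = hatchback/engineer/bananas, house 4 = scooter/artist/plums.

4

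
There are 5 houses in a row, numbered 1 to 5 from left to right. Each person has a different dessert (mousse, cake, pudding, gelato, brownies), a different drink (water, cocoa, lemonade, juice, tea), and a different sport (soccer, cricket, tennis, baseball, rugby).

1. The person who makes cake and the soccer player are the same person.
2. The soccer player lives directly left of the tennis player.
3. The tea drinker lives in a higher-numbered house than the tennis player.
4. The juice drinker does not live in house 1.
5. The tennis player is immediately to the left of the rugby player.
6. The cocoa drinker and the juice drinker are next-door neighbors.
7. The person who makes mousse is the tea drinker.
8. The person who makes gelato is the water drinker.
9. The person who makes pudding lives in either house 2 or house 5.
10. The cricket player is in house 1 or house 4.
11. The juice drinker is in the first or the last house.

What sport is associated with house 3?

Clue 11 places the juice drinker in house 5.
Clue 6 places the cocoa drinker in house 4.
The only drink still possible for house 3 is tea.
House 5 sport: only baseball fits.
Clue 3 places the tennis player in house 2.
By clue 5, the rugby player is in house 3.
By clue 7, the person who makes mousse is in house 3.
That leaves brownies as the dessert for house 4.
House 5's dessert must be pudding (nothing else left).
House 4 sport: only cricket fits.
Clue 1 places the person who makes cake in house 1.
That leaves gelato as the dessert for house 2.
House 1's sport must be soccer (nothing else left).
From clue 8, the water drinker must be in house 2.
The only drink still possible for house 1 is lemonade.
So: house 1 = cake/lemonade/soccer, house 2 = gelato/water/tennis, house 3 = mousse/tea/rugby, house 4 = brownies/cocoa/cricket, house 5 = pudding/juice/baseball.

rugby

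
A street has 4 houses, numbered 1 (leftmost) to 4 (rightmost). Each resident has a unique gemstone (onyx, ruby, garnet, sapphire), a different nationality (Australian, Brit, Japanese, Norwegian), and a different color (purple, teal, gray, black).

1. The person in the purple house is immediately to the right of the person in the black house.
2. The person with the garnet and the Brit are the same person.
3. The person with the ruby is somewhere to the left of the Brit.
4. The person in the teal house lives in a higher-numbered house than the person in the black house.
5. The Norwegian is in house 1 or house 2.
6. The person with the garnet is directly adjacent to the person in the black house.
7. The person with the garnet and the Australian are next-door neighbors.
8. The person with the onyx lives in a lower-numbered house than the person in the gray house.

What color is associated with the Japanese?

House 1's color must be black (nothing else left).
By clue 1, the person in the purple house is in house 2.
By clue 6, the person with the garnet is in house 2.
That leaves sapphire as the gemstone for house 4.
The Brit is in house 2 (clue 2).
Clue 3: the person with the ruby is in house 1.
So house 3 gets onyx for gemstone.
That leaves Norwegian as the nationality for house 1.
House 4 nationality: only Japanese fits.
From clue 8, the person in the gray house must be in house 4.
So house 3 gets Australian for nationality.
House 3 color: only teal fits.
So: house 1 = ruby/Norwegian/black, house 2 = garnet/Brit/purple, house 3 = onyx/Australian/teal, house 4 = sapphire/Japanese/gray.

gray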